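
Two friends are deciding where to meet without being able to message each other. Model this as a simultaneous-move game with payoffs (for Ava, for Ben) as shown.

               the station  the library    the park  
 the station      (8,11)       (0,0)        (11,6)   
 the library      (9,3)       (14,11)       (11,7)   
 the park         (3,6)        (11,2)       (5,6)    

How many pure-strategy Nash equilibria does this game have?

Both the library: Ava gets 14 (best alternative 11); Ben gets 11 (best alternative 7). Neither deviates — NE.
Both the station is not a NE: Ava would switch to the library (9 > 8).
No other cell survives both best-response checks, so there is 1 pure NE.

1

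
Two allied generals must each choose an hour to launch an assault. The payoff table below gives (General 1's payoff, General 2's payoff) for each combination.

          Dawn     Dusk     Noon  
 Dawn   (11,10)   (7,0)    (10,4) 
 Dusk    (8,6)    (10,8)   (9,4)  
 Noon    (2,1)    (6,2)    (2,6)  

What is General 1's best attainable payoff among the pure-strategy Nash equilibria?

Both Dawn is a pure NE (General 1: 11 ≥ 8; General 2: 10 ≥ 4). General 1 gets 11.
Both Dusk is a pure NE (General 1: 10 ≥ 7; General 2: 8 ≥ 6). General 1 gets 10.
Every other cell has a profitable deviation for at least one player. Highest of {11, 10} is 11.

11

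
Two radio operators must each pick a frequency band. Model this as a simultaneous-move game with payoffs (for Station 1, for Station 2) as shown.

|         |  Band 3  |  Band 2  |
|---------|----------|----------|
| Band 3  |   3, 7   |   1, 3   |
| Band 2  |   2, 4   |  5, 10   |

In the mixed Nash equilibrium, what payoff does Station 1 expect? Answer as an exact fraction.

13/5

Station 2 mixes with probability q on Band 3, chosen so Station 1 is indifferent: 3q + 1(1−q) = 2q + 5(1−q) gives q = 4/5.
Station 1's expected payoff (from either row, since indifferent) is 3·4/5 + 1·1/5 = 13/5.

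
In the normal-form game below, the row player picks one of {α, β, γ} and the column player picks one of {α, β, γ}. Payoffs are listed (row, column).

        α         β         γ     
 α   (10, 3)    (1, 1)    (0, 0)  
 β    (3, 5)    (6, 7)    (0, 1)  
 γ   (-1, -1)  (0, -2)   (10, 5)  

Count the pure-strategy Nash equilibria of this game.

Both α: the row player gets 10 (best alternative 3); the column player gets 3 (best alternative 1). Neither deviates — NE.
Both β: the row player gets 6 (best alternative 1); the column player gets 7 (best alternative 5). Neither deviates — NE.
Both γ: the row player gets 10 (best alternative 0); the column player gets 5 (best alternative -1). Neither deviates — NE.
(γ, α) is not a NE: the row player would switch to α (10 > -1).
No other cell survives both best-response checks, so there are 3 pure NE.

3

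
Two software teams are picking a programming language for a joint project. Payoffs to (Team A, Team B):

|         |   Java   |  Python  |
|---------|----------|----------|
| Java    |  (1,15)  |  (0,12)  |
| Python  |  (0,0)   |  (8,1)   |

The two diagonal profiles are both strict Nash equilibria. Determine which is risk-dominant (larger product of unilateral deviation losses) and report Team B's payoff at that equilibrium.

At both Java: Team A loses 1 − 0 = 1 by deviating; Team B loses 15 − 12 = 3. Product = 1·3 = 3.
At both Python: Team A loses 8 − 0 = 8 by deviating; Team B loses 1 − 0 = 1. Product = 8·1 = 8.
8 > 3, so both Python is risk-dominant. Team B's payoff there is 1.

1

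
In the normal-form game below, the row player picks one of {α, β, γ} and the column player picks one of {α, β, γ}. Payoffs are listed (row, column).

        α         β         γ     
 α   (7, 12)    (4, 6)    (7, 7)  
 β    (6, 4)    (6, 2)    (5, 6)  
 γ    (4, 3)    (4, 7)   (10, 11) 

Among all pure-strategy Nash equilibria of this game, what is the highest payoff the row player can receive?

10

Both α is a pure NE (the row player: 7 ≥ 6; the column player: 12 ≥ 7). The row player gets 7.
Both γ is a pure NE (the row player: 10 ≥ 7; the column player: 11 ≥ 7). The row player gets 10.
Every other cell has a profitable deviation for at least one player. Highest of {7, 10} is 10.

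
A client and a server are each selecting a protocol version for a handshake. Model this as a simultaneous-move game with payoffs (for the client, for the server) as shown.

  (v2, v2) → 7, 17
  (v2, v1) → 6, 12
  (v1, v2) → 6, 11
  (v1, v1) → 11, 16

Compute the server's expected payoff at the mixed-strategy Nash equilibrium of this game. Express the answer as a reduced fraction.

14

The client mixes with probability p on v2, chosen so the server is indifferent: 17p + 11(1−p) = 12p + 16(1−p) gives p = 1/2.
The server's expected payoff is 17·1/2 + 11·1/2 = 14.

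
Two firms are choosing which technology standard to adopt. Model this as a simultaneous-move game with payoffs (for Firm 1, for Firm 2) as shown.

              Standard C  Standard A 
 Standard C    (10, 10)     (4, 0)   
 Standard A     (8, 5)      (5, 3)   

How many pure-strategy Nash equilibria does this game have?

1

Both Standard C: Firm 1 gets 10 (best alternative 8); Firm 2 gets 10 (best alternative 0). Neither deviates — NE.
Both Standard A is not a NE: Firm 2 would switch to Standard C (5 > 3).
No other cell survives both best-response checks, so there is 1 pure NE.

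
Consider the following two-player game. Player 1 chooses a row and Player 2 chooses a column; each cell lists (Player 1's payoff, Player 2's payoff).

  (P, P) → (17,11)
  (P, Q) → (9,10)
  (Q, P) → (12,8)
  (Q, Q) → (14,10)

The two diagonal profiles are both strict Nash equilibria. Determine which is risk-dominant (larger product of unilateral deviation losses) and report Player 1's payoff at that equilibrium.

At both P: Player 1 loses 17 − 12 = 5 by deviating; Player 2 loses 11 − 10 = 1. Product = 5·1 = 5.
At both Q: Player 1 loses 14 − 9 = 5 by deviating; Player 2 loses 10 − 8 = 2. Product = 5·2 = 10.
10 > 5, so both Q is risk-dominant. Player 1's payoff there is 14.

14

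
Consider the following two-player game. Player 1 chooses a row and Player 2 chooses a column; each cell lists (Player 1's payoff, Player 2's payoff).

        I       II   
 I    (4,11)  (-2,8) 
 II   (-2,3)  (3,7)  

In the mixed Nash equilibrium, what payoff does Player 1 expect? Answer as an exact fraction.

Player 2 mixes with probability q on I, chosen so Player 1 is indifferent: 4q + (-2)(1−q) = (-2)q + 3(1−q) gives q = 5/11.
Player 1's expected payoff (from either row, since indifferent) is 4·5/11 + (-2)·6/11 = 8/11.

8/11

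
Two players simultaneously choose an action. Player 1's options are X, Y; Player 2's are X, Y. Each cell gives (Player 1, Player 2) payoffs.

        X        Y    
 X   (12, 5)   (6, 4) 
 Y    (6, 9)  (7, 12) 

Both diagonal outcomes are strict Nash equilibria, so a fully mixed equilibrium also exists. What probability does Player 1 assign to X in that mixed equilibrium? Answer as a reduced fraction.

3/4

Player 1's mix p on X must make Player 2 indifferent between X and Y.
Player 2's payoff from X: 5p + 9(1−p). From Y: 4p + 12(1−p).
Set equal: 1p = 3(1−p) → p = 3/4.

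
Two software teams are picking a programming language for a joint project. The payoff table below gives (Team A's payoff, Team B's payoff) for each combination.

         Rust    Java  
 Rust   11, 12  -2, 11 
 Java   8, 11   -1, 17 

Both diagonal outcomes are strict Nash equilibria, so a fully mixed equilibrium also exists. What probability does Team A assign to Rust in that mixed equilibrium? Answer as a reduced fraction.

6/7

Team A's mix p on Rust must make Team B indifferent between Rust and Java.
Team B's payoff from Rust: 12p + 11(1−p). From Java: 11p + 17(1−p).
Set equal: 1p = 6(1−p) → p = 6/7.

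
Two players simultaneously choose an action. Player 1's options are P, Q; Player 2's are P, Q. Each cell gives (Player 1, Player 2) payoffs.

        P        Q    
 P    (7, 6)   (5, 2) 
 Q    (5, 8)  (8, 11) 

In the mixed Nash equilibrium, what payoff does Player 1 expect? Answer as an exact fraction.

31/5

Player 2 mixes with probability q on P, chosen so Player 1 is indifferent: 7q + 5(1−q) = 5q + 8(1−q) gives q = 3/5.
Player 1's expected payoff (from either row, since indifferent) is 7·3/5 + 5·2/5 = 31/5.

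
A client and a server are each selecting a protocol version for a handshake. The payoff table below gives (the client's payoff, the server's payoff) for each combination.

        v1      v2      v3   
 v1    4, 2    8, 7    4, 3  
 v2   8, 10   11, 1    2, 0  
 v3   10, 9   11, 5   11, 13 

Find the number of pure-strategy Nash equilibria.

1

Both v3: the client gets 11 (best alternative 4); the server gets 13 (best alternative 9). Neither deviates — NE.
Both v1 is not a NE: the client would switch to v3 (10 > 4).
No other cell survives both best-response checks, so there is 1 pure NE.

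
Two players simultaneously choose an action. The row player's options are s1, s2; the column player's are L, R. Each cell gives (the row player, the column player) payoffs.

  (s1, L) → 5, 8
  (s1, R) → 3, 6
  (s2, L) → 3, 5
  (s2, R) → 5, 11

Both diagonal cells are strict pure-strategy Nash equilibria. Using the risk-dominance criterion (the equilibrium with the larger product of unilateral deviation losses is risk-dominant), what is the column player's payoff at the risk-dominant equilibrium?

At (s1, L): the row player loses 5 − 3 = 2 by deviating; the column player loses 8 − 6 = 2. Product = 2·2 = 4.
At (s2, R): the row player loses 5 − 3 = 2 by deviating; the column player loses 11 − 5 = 6. Product = 2·6 = 12.
12 > 4, so (s2, R) is risk-dominant. The column player's payoff there is 11.

11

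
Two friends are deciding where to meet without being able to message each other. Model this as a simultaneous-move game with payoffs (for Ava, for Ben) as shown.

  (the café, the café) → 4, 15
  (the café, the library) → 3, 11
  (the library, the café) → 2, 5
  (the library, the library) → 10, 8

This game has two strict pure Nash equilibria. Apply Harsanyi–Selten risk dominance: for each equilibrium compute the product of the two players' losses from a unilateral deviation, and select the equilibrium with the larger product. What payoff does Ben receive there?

At both the café: Ava loses 4 − 2 = 2 by deviating; Ben loses 15 − 11 = 4. Product = 2·4 = 8.
At both the library: Ava loses 10 − 3 = 7 by deviating; Ben loses 8 − 5 = 3. Product = 7·3 = 21.
21 > 8, so both the library is risk-dominant. Ben's payoff there is 8.

8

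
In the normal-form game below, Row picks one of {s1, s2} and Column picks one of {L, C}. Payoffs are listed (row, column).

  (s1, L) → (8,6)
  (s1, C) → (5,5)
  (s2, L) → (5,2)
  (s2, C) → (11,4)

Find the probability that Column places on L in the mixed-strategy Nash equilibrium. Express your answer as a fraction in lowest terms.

Column's mix q on L must make Row indifferent between s1 and s2.
Row's payoff from s1: 8q + 5(1−q). From s2: 5q + 11(1−q).
Set equal: 3q = 6(1−q) → q = 6/9 = 2/3.

2/3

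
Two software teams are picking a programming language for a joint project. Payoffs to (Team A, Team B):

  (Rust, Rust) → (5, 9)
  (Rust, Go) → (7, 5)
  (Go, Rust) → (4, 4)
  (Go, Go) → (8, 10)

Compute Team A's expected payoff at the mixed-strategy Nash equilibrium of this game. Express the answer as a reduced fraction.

6

Team B mixes with probability q on Rust, chosen so Team A is indifferent: 5q + 7(1−q) = 4q + 8(1−q) gives q = 1/2.
Team A's expected payoff (from either row, since indifferent) is 5·1/2 + 7·1/2 = 6.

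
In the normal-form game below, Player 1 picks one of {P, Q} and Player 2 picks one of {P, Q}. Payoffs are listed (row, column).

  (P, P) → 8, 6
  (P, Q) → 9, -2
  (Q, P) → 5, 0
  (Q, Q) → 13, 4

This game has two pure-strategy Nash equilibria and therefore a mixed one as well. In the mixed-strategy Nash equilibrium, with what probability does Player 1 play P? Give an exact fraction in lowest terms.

Player 1's mix p on P must make Player 2 indifferent between P and Q.
Player 2's payoff from P: 6p + 0(1−p). From Q: (-2)p + 4(1−p).
Set equal: 8p = 4(1−p) → p = 4/12 = 1/3.

1/3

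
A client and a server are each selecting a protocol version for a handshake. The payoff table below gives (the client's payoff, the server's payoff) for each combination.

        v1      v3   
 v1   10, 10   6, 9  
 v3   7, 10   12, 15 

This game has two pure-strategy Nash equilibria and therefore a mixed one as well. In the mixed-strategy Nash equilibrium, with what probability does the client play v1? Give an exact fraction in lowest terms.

The client's mix p on v1 must make the server indifferent between v1 and v3.
The server's payoff from v1: 10p + 10(1−p). From v3: 9p + 15(1−p).
Set equal: 1p = 5(1−p) → p = 5/6.

5/6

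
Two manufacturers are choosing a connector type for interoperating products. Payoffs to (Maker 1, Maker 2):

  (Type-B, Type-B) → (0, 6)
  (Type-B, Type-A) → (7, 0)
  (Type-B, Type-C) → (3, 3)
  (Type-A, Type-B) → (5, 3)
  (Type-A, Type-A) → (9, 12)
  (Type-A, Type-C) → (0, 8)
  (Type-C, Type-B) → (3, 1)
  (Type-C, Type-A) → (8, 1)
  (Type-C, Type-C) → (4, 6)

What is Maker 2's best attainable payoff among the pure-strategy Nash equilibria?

12

Both Type-A is a pure NE (Maker 1: 9 ≥ 8; Maker 2: 12 ≥ 8). Maker 2 gets 12.
Both Type-C is a pure NE (Maker 1: 4 ≥ 3; Maker 2: 6 ≥ 1). Maker 2 gets 6.
Every other cell has a profitable deviation for at least one player. Highest of {12, 6} is 12.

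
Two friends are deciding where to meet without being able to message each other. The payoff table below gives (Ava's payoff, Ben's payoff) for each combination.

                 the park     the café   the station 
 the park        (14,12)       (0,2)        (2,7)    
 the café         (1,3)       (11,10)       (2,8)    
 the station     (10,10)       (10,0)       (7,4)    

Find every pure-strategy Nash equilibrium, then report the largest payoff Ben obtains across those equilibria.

12

Both the park is a pure NE (Ava: 14 ≥ 10; Ben: 12 ≥ 7). Ben gets 12.
Both the café is a pure NE (Ava: 11 ≥ 10; Ben: 10 ≥ 8). Ben gets 10.
Every other cell has a profitable deviation for at least one player. Highest of {12, 10} is 12.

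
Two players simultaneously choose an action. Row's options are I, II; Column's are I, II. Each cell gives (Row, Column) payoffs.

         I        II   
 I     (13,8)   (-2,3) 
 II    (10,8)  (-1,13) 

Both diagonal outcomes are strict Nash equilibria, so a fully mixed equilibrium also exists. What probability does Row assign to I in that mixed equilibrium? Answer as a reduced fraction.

Row's mix p on I must make Column indifferent between I and II.
Column's payoff from I: 8p + 8(1−p). From II: 3p + 13(1−p).
Set equal: 5p = 5(1−p) → p = 5/10 = 1/2.

1/2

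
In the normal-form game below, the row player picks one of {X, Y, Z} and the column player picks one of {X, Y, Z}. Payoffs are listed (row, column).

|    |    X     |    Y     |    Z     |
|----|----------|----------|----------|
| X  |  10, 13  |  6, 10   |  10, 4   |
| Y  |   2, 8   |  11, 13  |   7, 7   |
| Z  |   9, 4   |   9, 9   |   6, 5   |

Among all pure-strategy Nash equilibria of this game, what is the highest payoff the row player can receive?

11

Both X is a pure NE (the row player: 10 ≥ 9; the column player: 13 ≥ 10). The row player gets 10.
Both Y is a pure NE (the row player: 11 ≥ 9; the column player: 13 ≥ 8). The row player gets 11.
Every other cell has a profitable deviation for at least one player. Highest of {10, 11} is 11.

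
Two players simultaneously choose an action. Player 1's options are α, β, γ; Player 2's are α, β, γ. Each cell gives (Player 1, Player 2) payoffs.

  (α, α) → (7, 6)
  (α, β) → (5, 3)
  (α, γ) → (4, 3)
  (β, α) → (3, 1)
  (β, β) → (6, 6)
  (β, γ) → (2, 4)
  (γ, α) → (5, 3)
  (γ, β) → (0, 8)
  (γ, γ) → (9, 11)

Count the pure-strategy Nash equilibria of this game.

Both α: Player 1 gets 7 (best alternative 5); Player 2 gets 6 (best alternative 3). Neither deviates — NE.
Both β: Player 1 gets 6 (best alternative 5); Player 2 gets 6 (best alternative 4). Neither deviates — NE.
Both γ: Player 1 gets 9 (best alternative 4); Player 2 gets 11 (best alternative 8). Neither deviates — NE.
(β, α) is not a NE: Player 1 would switch to α (7 > 3).
No other cell survives both best-response checks, so there are 3 pure NE.

3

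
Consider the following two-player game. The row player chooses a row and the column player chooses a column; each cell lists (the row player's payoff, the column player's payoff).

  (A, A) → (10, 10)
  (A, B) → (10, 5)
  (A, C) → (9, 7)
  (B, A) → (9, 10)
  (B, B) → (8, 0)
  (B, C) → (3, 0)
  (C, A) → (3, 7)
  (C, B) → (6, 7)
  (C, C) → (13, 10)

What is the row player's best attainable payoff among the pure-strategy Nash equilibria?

Both A is a pure NE (the row player: 10 ≥ 9; the column player: 10 ≥ 7). The row player gets 10.
Both C is a pure NE (the row player: 13 ≥ 9; the column player: 10 ≥ 7). The row player gets 13.
Every other cell has a profitable deviation for at least one player. Highest of {10, 13} is 13.

13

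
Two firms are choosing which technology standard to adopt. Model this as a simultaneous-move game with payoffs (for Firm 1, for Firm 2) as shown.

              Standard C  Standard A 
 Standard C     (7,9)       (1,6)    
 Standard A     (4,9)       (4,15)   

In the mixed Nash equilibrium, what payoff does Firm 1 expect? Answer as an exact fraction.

Firm 2 mixes with probability q on Standard C, chosen so Firm 1 is indifferent: 7q + 1(1−q) = 4q + 4(1−q) gives q = 1/2.
Firm 1's expected payoff (from either row, since indifferent) is 7·1/2 + 1·1/2 = 4.

4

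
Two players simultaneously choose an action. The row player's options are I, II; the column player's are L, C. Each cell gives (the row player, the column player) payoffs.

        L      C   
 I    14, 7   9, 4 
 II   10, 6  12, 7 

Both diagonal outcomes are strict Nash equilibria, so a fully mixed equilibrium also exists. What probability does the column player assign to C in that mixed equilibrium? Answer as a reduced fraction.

4/7

The column player's mix q on L must make the row player indifferent between I and II.
The row player's payoff from I: 14q + 9(1−q). From II: 10q + 12(1−q).
Set equal: 4q = 3(1−q) → q = 3/7.
Probability on C is 1 − 3/7 = 4/7.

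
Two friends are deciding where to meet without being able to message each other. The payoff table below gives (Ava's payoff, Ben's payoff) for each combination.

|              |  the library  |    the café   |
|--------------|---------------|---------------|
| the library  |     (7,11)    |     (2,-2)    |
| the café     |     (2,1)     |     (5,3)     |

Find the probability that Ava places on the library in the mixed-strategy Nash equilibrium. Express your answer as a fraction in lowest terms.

Ava's mix p on the library must make Ben indifferent between the library and the café.
Ben's payoff from the library: 11p + 1(1−p). From the café: (-2)p + 3(1−p).
Set equal: 13p = 2(1−p) → p = 2/15.

2/15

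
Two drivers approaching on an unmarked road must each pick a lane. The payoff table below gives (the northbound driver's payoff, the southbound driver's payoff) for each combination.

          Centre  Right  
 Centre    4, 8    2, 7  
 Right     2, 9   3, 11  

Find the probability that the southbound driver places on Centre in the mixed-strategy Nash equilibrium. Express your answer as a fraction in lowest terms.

The southbound driver's mix q on Centre must make the northbound driver indifferent between Centre and Right.
The northbound driver's payoff from Centre: 4q + 2(1−q). From Right: 2q + 3(1−q).
Set equal: 2q = 1(1−q) → q = 1/3.

1/3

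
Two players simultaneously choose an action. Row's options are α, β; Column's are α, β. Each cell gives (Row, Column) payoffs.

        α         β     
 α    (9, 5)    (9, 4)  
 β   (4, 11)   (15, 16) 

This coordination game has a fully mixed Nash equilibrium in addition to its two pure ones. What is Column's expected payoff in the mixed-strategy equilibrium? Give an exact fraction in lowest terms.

6

Row mixes with probability p on α, chosen so Column is indifferent: 5p + 11(1−p) = 4p + 16(1−p) gives p = 5/6.
Column's expected payoff is 5·5/6 + 11·1/6 = 6.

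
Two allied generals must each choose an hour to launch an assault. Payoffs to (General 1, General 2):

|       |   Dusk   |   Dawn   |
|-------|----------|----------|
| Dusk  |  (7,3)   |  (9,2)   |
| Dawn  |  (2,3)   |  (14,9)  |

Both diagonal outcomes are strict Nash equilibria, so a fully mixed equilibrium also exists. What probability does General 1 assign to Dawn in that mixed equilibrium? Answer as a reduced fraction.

General 1's mix p on Dusk must make General 2 indifferent between Dusk and Dawn.
General 2's payoff from Dusk: 3p + 3(1−p). From Dawn: 2p + 9(1−p).
Set equal: 1p = 6(1−p) → p = 6/7.
Probability on Dawn is 1 − 6/7 = 1/7.

1/7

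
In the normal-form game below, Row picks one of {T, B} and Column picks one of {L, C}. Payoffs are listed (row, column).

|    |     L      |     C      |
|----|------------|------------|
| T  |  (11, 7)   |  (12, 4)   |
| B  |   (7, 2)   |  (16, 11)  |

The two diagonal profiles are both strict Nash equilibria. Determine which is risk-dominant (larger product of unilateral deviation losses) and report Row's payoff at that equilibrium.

At (T, L): Row loses 11 − 7 = 4 by deviating; Column loses 7 − 4 = 3. Product = 4·3 = 12.
At (B, C): Row loses 16 − 12 = 4 by deviating; Column loses 11 − 2 = 9. Product = 4·9 = 36.
36 > 12, so (B, C) is risk-dominant. Row's payoff there is 16.

16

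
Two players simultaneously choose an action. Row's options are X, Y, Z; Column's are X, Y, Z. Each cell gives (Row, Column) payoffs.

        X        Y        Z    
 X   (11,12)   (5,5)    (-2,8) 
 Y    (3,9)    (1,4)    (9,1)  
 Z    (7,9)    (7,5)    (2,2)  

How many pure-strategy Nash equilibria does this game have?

Both X: Row gets 11 (best alternative 7); Column gets 12 (best alternative 8). Neither deviates — NE.
Both Y is not a NE: Row would switch to Z (7 > 1).
No other cell survives both best-response checks, so there is 1 pure NE.

1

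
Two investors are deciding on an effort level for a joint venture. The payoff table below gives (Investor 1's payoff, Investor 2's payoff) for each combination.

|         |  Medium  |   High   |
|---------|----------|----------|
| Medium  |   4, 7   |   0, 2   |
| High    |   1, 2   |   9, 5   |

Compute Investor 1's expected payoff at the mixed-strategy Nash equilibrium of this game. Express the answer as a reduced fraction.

3

Investor 2 mixes with probability q on Medium, chosen so Investor 1 is indifferent: 4q + 0(1−q) = 1q + 9(1−q) gives q = 3/4.
Investor 1's expected payoff (from either row, since indifferent) is 4·3/4 + 0·1/4 = 3.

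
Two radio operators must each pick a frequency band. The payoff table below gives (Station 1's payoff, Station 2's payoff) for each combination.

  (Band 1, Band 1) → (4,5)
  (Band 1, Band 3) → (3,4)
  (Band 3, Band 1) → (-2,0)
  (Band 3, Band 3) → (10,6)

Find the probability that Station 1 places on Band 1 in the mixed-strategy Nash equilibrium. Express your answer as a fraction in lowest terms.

Station 1's mix p on Band 1 must make Station 2 indifferent between Band 1 and Band 3.
Station 2's payoff from Band 1: 5p + 0(1−p). From Band 3: 4p + 6(1−p).
Set equal: 1p = 6(1−p) → p = 6/7.

6/7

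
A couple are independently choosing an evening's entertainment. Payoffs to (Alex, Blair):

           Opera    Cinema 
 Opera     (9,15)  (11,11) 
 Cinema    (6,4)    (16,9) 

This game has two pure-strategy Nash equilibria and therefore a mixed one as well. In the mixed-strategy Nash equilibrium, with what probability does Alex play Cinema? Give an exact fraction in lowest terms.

4/9

Alex's mix p on Opera must make Blair indifferent between Opera and Cinema.
Blair's payoff from Opera: 15p + 4(1−p). From Cinema: 11p + 9(1−p).
Set equal: 4p = 5(1−p) → p = 5/9.
Probability on Cinema is 1 − 5/9 = 4/9.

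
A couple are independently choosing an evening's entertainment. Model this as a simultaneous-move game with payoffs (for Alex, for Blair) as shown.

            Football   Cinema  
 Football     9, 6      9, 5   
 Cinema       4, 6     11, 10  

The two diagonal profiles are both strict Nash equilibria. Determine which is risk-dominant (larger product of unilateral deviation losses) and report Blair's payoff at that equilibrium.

At both Football: Alex loses 9 − 4 = 5 by deviating; Blair loses 6 − 5 = 1. Product = 5·1 = 5.
At both Cinema: Alex loses 11 − 9 = 2 by deviating; Blair loses 10 − 6 = 4. Product = 2·4 = 8.
8 > 5, so both Cinema is risk-dominant. Blair's payoff there is 10.

10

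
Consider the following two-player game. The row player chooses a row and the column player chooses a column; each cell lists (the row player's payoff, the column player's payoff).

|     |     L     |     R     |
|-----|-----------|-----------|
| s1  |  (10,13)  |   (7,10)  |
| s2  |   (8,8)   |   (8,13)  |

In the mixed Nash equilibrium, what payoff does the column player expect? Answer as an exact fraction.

The row player mixes with probability p on s1, chosen so the column player is indifferent: 13p + 8(1−p) = 10p + 13(1−p) gives p = 5/8.
The column player's expected payoff is 13·5/8 + 8·3/8 = 89/8.

89/8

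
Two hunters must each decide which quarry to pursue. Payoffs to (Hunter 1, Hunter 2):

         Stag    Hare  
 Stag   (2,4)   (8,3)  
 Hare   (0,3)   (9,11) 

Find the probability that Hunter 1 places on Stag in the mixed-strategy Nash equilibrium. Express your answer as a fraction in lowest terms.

8/9

Hunter 1's mix p on Stag must make Hunter 2 indifferent between Stag and Hare.
Hunter 2's payoff from Stag: 4p + 3(1−p). From Hare: 3p + 11(1−p).
Set equal: 1p = 8(1−p) → p = 8/9.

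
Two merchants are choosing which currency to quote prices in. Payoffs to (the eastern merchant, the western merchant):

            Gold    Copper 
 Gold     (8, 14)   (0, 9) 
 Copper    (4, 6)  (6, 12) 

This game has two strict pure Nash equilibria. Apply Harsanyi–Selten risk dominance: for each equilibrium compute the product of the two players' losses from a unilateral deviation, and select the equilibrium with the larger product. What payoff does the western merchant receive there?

12

At both Gold: the eastern merchant loses 8 − 4 = 4 by deviating; the western merchant loses 14 − 9 = 5. Product = 4·5 = 20.
At both Copper: the eastern merchant loses 6 − 0 = 6 by deviating; the western merchant loses 12 − 6 = 6. Product = 6·6 = 36.
36 > 20, so both Copper is risk-dominant. The western merchant's payoff there is 12.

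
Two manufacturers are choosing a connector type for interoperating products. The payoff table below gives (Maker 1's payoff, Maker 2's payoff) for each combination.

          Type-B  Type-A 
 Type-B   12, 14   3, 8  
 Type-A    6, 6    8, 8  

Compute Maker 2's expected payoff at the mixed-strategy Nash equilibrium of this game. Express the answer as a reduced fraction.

8

Maker 1 mixes with probability p on Type-B, chosen so Maker 2 is indifferent: 14p + 6(1−p) = 8p + 8(1−p) gives p = 1/4.
Maker 2's expected payoff is 14·1/4 + 6·3/4 = 8.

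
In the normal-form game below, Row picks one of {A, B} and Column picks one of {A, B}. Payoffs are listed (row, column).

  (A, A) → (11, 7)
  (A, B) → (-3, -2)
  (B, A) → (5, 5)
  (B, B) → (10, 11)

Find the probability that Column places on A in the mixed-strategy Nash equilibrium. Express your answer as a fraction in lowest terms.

13/19

Column's mix q on A must make Row indifferent between A and B.
Row's payoff from A: 11q + (-3)(1−q). From B: 5q + 10(1−q).
Set equal: 6q = 13(1−q) → q = 13/19.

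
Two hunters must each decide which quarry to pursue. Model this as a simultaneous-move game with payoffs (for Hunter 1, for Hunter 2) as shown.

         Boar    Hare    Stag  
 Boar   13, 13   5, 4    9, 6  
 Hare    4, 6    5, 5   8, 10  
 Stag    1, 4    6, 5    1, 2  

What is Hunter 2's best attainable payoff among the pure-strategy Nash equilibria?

13

Both Boar is a pure NE (Hunter 1: 13 ≥ 4; Hunter 2: 13 ≥ 6). Hunter 2 gets 13.
(Stag, Hare) is a pure NE (Hunter 1: 6 ≥ 5; Hunter 2: 5 ≥ 4). Hunter 2 gets 5.
Every other cell has a profitable deviation for at least one player. Highest of {13, 5} is 13.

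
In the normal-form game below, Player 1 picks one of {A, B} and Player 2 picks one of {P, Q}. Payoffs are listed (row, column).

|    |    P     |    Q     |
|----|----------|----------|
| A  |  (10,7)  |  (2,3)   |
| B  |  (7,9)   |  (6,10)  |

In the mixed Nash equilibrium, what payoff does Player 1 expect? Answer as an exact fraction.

Player 2 mixes with probability q on P, chosen so Player 1 is indifferent: 10q + 2(1−q) = 7q + 6(1−q) gives q = 4/7.
Player 1's expected payoff (from either row, since indifferent) is 10·4/7 + 2·3/7 = 46/7.

46/7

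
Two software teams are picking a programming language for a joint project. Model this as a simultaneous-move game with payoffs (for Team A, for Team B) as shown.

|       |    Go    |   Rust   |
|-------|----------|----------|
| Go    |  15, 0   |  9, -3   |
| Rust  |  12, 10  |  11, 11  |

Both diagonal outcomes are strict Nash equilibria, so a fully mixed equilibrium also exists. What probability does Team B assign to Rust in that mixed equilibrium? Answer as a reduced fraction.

3/5

Team B's mix q on Go must make Team A indifferent between Go and Rust.
Team A's payoff from Go: 15q + 9(1−q). From Rust: 12q + 11(1−q).
Set equal: 3q = 2(1−q) → q = 2/5.
Probability on Rust is 1 − 2/5 = 3/5.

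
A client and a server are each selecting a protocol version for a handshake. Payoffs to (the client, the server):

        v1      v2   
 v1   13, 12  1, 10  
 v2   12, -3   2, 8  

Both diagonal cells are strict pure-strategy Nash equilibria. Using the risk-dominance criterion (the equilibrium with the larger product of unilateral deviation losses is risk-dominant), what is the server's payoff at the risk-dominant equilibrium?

8

At both v1: the client loses 13 − 12 = 1 by deviating; the server loses 12 − 10 = 2. Product = 1·2 = 2.
At both v2: the client loses 2 − 1 = 1 by deviating; the server loses 8 − (-3) = 11. Product = 1·11 = 11.
11 > 2, so both v2 is risk-dominant. The server's payoff there is 8.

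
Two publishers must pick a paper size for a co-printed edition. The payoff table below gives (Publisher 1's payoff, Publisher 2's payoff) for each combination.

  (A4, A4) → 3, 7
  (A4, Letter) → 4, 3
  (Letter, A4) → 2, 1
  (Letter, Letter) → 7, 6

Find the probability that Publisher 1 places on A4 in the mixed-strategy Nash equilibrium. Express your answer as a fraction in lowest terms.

5/9

Publisher 1's mix p on A4 must make Publisher 2 indifferent between A4 and Letter.
Publisher 2's payoff from A4: 7p + 1(1−p). From Letter: 3p + 6(1−p).
Set equal: 4p = 5(1−p) → p = 5/9.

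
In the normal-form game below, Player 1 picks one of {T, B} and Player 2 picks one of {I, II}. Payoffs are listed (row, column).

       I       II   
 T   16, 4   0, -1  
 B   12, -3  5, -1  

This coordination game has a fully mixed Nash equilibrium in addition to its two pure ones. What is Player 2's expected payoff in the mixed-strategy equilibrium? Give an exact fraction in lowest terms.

Player 1 mixes with probability p on T, chosen so Player 2 is indifferent: 4p + (-3)(1−p) = (-1)p + (-1)(1−p) gives p = 2/7.
Player 2's expected payoff is 4·2/7 + (-3)·5/7 = -1.

-1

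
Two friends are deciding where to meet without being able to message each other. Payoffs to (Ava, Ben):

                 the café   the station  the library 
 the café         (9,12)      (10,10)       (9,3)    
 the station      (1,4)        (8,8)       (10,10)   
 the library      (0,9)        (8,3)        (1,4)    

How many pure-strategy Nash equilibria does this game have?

Both the café: Ava gets 9 (best alternative 1); Ben gets 12 (best alternative 10). Neither deviates — NE.
(the station, the library): Ava gets 10 (best alternative 9); Ben gets 10 (best alternative 8). Neither deviates — NE.
Both the station is not a NE: Ava would switch to the café (10 > 8).
No other cell survives both best-response checks, so there are 2 pure NE.

2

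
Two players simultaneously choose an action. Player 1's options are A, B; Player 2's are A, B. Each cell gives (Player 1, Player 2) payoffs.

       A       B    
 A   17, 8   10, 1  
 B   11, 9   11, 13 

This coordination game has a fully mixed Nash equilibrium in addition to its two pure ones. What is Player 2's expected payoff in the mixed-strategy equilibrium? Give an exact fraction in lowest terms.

95/11

Player 1 mixes with probability p on A, chosen so Player 2 is indifferent: 8p + 9(1−p) = 1p + 13(1−p) gives p = 4/11.
Player 2's expected payoff is 8·4/11 + 9·7/11 = 95/11.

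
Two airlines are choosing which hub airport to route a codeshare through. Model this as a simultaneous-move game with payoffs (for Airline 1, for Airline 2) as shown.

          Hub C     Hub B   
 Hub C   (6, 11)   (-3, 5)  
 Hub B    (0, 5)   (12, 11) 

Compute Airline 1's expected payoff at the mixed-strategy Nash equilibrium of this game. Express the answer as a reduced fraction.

Airline 2 mixes with probability q on Hub C, chosen so Airline 1 is indifferent: 6q + (-3)(1−q) = 0q + 12(1−q) gives q = 5/7.
Airline 1's expected payoff (from either row, since indifferent) is 6·5/7 + (-3)·2/7 = 24/7.

24/7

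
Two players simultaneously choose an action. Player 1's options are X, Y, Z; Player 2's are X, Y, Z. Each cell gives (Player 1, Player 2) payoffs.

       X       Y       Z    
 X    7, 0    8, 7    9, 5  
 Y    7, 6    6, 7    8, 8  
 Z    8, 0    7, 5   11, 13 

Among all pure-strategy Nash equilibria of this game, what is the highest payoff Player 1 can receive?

11

(X, Y) is a pure NE (Player 1: 8 ≥ 7; Player 2: 7 ≥ 5). Player 1 gets 8.
Both Z is a pure NE (Player 1: 11 ≥ 9; Player 2: 13 ≥ 5). Player 1 gets 11.
Every other cell has a profitable deviation for at least one player. Highest of {8, 11} is 11.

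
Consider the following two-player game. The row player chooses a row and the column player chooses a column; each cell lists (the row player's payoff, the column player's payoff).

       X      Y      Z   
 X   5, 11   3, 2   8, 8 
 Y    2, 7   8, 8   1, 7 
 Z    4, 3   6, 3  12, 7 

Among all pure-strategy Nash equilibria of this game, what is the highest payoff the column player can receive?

Both X is a pure NE (the row player: 5 ≥ 4; the column player: 11 ≥ 8). The column player gets 11.
Both Y is a pure NE (the row player: 8 ≥ 6; the column player: 8 ≥ 7). The column player gets 8.
Both Z is a pure NE (the row player: 12 ≥ 8; the column player: 7 ≥ 3). The column player gets 7.
Every other cell has a profitable deviation for at least one player. Highest of {11, 8, 7} is 11.

11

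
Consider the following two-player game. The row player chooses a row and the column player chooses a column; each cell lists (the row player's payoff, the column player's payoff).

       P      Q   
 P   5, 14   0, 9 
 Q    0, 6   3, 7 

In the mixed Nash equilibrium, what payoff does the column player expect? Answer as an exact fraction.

22/3

The row player mixes with probability p on P, chosen so the column player is indifferent: 14p + 6(1−p) = 9p + 7(1−p) gives p = 1/6.
The column player's expected payoff is 14·1/6 + 6·5/6 = 22/3.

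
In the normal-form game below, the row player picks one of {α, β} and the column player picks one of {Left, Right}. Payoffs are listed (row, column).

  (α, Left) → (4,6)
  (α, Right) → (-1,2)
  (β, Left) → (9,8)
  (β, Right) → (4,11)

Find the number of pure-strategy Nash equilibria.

1

(β, Right): the row player gets 4 (best alternative -1); the column player gets 11 (best alternative 8). Neither deviates — NE.
(α, Left) is not a NE: the row player would switch to β (9 > 4).
No other cell survives both best-response checks, so there is 1 pure NE.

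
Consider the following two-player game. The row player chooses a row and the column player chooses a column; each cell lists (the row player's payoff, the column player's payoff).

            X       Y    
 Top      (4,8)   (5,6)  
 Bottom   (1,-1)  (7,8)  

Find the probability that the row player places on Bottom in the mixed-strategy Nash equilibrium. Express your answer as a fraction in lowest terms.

2/11

The row player's mix p on Top must make the column player indifferent between X and Y.
The column player's payoff from X: 8p + (-1)(1−p). From Y: 6p + 8(1−p).
Set equal: 2p = 9(1−p) → p = 9/11.
Probability on Bottom is 1 − 9/11 = 2/11.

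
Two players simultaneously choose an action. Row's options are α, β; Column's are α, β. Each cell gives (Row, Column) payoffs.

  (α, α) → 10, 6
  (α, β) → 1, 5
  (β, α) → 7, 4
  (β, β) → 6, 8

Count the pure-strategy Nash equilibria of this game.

2

Both α: Row gets 10 (best alternative 7); Column gets 6 (best alternative 5). Neither deviates — NE.
Both β: Row gets 6 (best alternative 1); Column gets 8 (best alternative 4). Neither deviates — NE.
(β, α) is not a NE: Row would switch to α (10 > 7).
No other cell survives both best-response checks, so there are 2 pure NE.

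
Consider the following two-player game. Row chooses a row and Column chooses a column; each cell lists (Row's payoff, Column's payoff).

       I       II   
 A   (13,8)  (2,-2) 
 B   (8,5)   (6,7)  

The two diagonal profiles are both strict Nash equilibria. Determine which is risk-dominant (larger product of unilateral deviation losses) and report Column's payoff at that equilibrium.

8

At (A, I): Row loses 13 − 8 = 5 by deviating; Column loses 8 − (-2) = 10. Product = 5·10 = 50.
At (B, II): Row loses 6 − 2 = 4 by deviating; Column loses 7 − 5 = 2. Product = 4·2 = 8.
50 > 8, so (A, I) is risk-dominant. Column's payoff there is 8.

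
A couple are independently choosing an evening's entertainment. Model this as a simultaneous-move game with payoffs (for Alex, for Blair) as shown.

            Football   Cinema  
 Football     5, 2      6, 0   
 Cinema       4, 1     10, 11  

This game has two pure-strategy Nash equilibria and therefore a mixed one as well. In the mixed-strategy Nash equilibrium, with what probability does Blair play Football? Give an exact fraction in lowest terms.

4/5

Blair's mix q on Football must make Alex indifferent between Football and Cinema.
Alex's payoff from Football: 5q + 6(1−q). From Cinema: 4q + 10(1−q).
Set equal: 1q = 4(1−q) → q = 4/5.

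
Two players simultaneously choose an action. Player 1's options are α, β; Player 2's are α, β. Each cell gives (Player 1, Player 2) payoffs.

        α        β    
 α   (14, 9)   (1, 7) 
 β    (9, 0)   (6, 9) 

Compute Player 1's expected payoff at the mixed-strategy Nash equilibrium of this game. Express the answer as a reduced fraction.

15/2

Player 2 mixes with probability q on α, chosen so Player 1 is indifferent: 14q + 1(1−q) = 9q + 6(1−q) gives q = 1/2.
Player 1's expected payoff (from either row, since indifferent) is 14·1/2 + 1·1/2 = 15/2.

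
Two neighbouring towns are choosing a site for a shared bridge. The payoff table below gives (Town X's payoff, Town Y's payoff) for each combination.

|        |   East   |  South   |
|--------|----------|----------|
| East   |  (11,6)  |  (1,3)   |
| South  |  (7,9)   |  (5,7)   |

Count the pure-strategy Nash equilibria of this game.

1

Both East: Town X gets 11 (best alternative 7); Town Y gets 6 (best alternative 3). Neither deviates — NE.
Both South is not a NE: Town Y would switch to East (9 > 7).
No other cell survives both best-response checks, so there is 1 pure NE.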